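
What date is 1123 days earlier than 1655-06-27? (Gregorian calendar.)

−365 (one year) → Jun 27, 1654 (758 left).
−365 (one year) → Jun 27, 1653 (393 left).
−27 → May 31, 1653 (end of May, 31 days; 366 left).
−31 → Apr 30, 1653 (end of Apr, 30 days; 335 left).
−30 → Mar 31, 1653 (end of Mar, 31 days; 305 left).
−31 → Feb 28, 1653 (end of Feb, 28 days; 274 left).
−28 → Jan 31, 1653 (end of Jan, 31 days; 246 left).
−31 → Dec 31, 1652 (end of Dec, 31 days; 215 left).
−31 → Nov 30, 1652 (end of Nov, 30 days; 184 left).
−30 → Oct 31, 1652 (end of Oct, 31 days; 154 left).
−31 → Sep 30, 1652 (end of Sep, 30 days; 123 left).
−30 → Aug 31, 1652 (end of Aug, 31 days; 93 left).
−31 → Jul 31, 1652 (end of Jul, 31 days; 62 left).
−31 → Jun 30, 1652 (end of Jun, 30 days; 31 left).
−30 → May 31, 1652 (end of May, 31 days; 1 left).
−1 → May 30, 1652.

May 30, 1652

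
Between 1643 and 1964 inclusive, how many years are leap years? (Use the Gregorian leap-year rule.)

Multiples of 4 in [1643,1964]: 81.
Of those, multiples of 100: 3 (not leap unless ÷400).
Multiples of 400: 0.
Leap years = 81 − 3 + 0 = 78.

78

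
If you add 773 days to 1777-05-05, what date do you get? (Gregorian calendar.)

+365 (one year) → May 5, 1778 (408 left).
+365 (one year) → May 5, 1779 (43 left).
May has 31 days: +27 → Jun 1, 1779 (16 left).
+16 → Jun 17, 1779.

June 17, 1779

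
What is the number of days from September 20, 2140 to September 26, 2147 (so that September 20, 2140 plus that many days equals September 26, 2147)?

2562

Sep 20, 2140 → Sep 20, 2141: 365 days.
Sep 20, 2141 → Sep 20, 2142: 365 days.
Sep 20, 2142 → Sep 20, 2143: 365 days.
Sep 20, 2143 → Sep 20, 2144: 366 days (Feb 29, 2144 is in that span).
Sep 20, 2144 → Sep 20, 2145: 365 days.
Sep 20, 2145 → Sep 20, 2146: 365 days.
Sep 20, 2146 → Oct 20, 2146: 30 days (September has 30).
Oct 20, 2146 → Nov 20, 2146: 31 days (October has 31).
Nov 20, 2146 → Dec 20, 2146: 30 days (November has 30).
Dec 20, 2146 → Jan 20, 2147: 31 days (December has 31).
Jan 20, 2147 → Feb 20, 2147: 31 days (January has 31).
Feb 20, 2147 → Mar 20, 2147: 28 days (February has 28).
Mar 20, 2147 → Apr 20, 2147: 31 days (March has 31).
Apr 20, 2147 → May 20, 2147: 30 days (April has 30).
May 20, 2147 → Jun 20, 2147: 31 days (May has 31).
Jun 20, 2147 → Jul 20, 2147: 30 days (June has 30).
Jul 20, 2147 → Aug 20, 2147: 31 days (July has 31).
Aug 20, 2147 → Sep 20, 2147: 31 days (August has 31).
Sep 20, 2147 → Sep 26, 2147: 6 days.
Total: 2562 days.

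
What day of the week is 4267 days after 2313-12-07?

Thursday

First find the weekday of Dec 7, 2313. Doomsday rule: the anchor day for the 2300s is Wednesday. For year 13: 13÷12 = 1 r 1, and 1÷4 = 0, so 1+1+0 = 2.
Wednesday + 2 ≡ Friday — that's 2313's doomsday.
In December the doomsday date is Dec 12.
Dec 7 is 5 days before Dec 12; 5 mod 7 = 5, so Friday − 5 = Sunday.
4267 mod 7 = 4, so 4267 days after a Sunday is Sunday + 4 = Thursday.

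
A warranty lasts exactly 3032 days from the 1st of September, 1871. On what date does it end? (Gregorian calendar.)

December 20, 1879

+366 (one year; includes Feb 29, 1872) → Sep 1, 1872 (2666 left).
+365 (one year) → Sep 1, 1873 (2301 left).
+365 (one year) → Sep 1, 1874 (1936 left).
+365 (one year) → Sep 1, 1875 (1571 left).
+366 (one year; includes Feb 29, 1876) → Sep 1, 1876 (1205 left).
+365 (one year) → Sep 1, 1877 (840 left).
+365 (one year) → Sep 1, 1878 (475 left).
+365 (one year) → Sep 1, 1879 (110 left).
Sep has 30 days: +30 → Oct 1, 1879 (80 left).
Oct has 31 days: +31 → Nov 1, 1879 (49 left).
Nov has 30 days: +30 → Dec 1, 1879 (19 left).
+19 → Dec 20, 1879.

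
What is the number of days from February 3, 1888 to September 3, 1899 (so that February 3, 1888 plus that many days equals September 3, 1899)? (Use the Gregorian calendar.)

4230

Feb 3, 1888 → Feb 3, 1889: 366 days (Feb 29, 1888 is in that span).
Feb 3, 1889 → Feb 3, 1890: 365 days.
Feb 3, 1890 → Feb 3, 1891: 365 days.
Feb 3, 1891 → Feb 3, 1892: 365 days.
Feb 3, 1892 → Feb 3, 1893: 366 days (Feb 29, 1892 is in that span).
Feb 3, 1893 → Feb 3, 1894: 365 days.
Feb 3, 1894 → Feb 3, 1895: 365 days.
Feb 3, 1895 → Feb 3, 1896: 365 days.
Feb 3, 1896 → Feb 3, 1897: 366 days (Feb 29, 1896 is in that span).
Feb 3, 1897 → Feb 3, 1898: 365 days.
Feb 3, 1898 → Feb 3, 1899: 365 days.
Feb 3, 1899 → Mar 3, 1899: 28 days (February has 28).
Mar 3, 1899 → Apr 3, 1899: 31 days (March has 31).
Apr 3, 1899 → May 3, 1899: 30 days (April has 30).
May 3, 1899 → Jun 3, 1899: 31 days (May has 31).
Jun 3, 1899 → Jul 3, 1899: 30 days (June has 30).
Jul 3, 1899 → Aug 3, 1899: 31 days (July has 31).
Aug 3, 1899 → Sep 3, 1899: 31 days.
Total: 4230 days.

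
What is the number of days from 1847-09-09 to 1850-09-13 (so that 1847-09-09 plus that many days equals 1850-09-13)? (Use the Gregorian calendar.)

Sep 9, 1847 → Sep 9, 1848: 366 days (Feb 29, 1848 is in that span).
Sep 9, 1848 → Sep 9, 1849: 365 days.
Sep 9, 1849 → Oct 9, 1849: 30 days (September has 30).
Oct 9, 1849 → Nov 9, 1849: 31 days (October has 31).
Nov 9, 1849 → Dec 9, 1849: 30 days (November has 30).
Dec 9, 1849 → Jan 9, 1850: 31 days (December has 31).
Jan 9, 1850 → Feb 9, 1850: 31 days (January has 31).
Feb 9, 1850 → Mar 9, 1850: 28 days (February has 28).
Mar 9, 1850 → Apr 9, 1850: 31 days (March has 31).
Apr 9, 1850 → May 9, 1850: 30 days (April has 30).
May 9, 1850 → Jun 9, 1850: 31 days (May has 31).
Jun 9, 1850 → Jul 9, 1850: 30 days (June has 30).
Jul 9, 1850 → Aug 9, 1850: 31 days (July has 31).
Aug 9, 1850 → Sep 9, 1850: 31 days (August has 31).
Sep 9, 1850 → Sep 13, 1850: 4 days.
Total: 1100 days.

1100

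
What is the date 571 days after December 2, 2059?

June 25, 2061

+366 (one year; includes Feb 29, 2060) → Dec 2, 2060 (205 left).
Dec has 31 days: +30 → Jan 1, 2061 (175 left).
Jan has 31 days: +31 → Feb 1, 2061 (144 left).
Feb has 28 days: +28 → Mar 1, 2061 (116 left).
Mar has 31 days: +31 → Apr 1, 2061 (85 left).
Apr has 30 days: +30 → May 1, 2061 (55 left).
May has 31 days: +31 → Jun 1, 2061 (24 left).
+24 → Jun 25, 2061.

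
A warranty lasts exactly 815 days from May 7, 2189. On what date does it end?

+365 (one year) → May 7, 2190 (450 left).
+365 (one year) → May 7, 2191 (85 left).
May has 31 days: +25 → Jun 1, 2191 (60 left).
Jun has 30 days: +30 → Jul 1, 2191 (30 left).
+30 → Jul 31, 2191.

July 31, 2191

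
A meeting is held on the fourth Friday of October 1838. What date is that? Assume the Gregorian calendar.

October 26, 1838

October 1, 1838 is a Monday.
The first Friday is therefore October 5 (4 days later).
The fourth Friday is 5 + 3×7 = October 26.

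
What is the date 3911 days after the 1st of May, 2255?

+366 (one year; includes Feb 29, 2256) → May 1, 2256 (3545 left).
+365 (one year) → May 1, 2257 (3180 left).
+365 (one year) → May 1, 2258 (2815 left).
+365 (one year) → May 1, 2259 (2450 left).
+366 (one year; includes Feb 29, 2260) → May 1, 2260 (2084 left).
+365 (one year) → May 1, 2261 (1719 left).
+365 (one year) → May 1, 2262 (1354 left).
+365 (one year) → May 1, 2263 (989 left).
+366 (one year; includes Feb 29, 2264) → May 1, 2264 (623 left).
+365 (one year) → May 1, 2265 (258 left).
May has 31 days: +31 → Jun 1, 2265 (227 left).
Jun has 30 days: +30 → Jul 1, 2265 (197 left).
Jul has 31 days: +31 → Aug 1, 2265 (166 left).
Aug has 31 days: +31 → Sep 1, 2265 (135 left).
Sep has 30 days: +30 → Oct 1, 2265 (105 left).
Oct has 31 days: +31 → Nov 1, 2265 (74 left).
Nov has 30 days: +30 → Dec 1, 2265 (44 left).
Dec has 31 days: +31 → Jan 1, 2266 (13 left).
+13 → Jan 14, 2266.

January 14, 2266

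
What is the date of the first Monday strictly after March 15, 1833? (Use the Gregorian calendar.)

March 18, 1833

Mar 15, 1833 is a Friday.
From Friday to the next Monday is 3 days.
Mar 15, 1833 + 3 = Mar 18, 1833.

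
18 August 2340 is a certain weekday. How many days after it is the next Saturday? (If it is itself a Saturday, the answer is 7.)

Aug 18, 2340 is a Sunday.
From Sunday to the next Saturday is 6 days.

6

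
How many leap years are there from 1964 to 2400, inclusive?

Multiples of 4 in [1964,2400]: 110.
Of those, multiples of 100: 5 (not leap unless ÷400).
Multiples of 400: 2.
Leap years = 110 − 5 + 2 = 107.

107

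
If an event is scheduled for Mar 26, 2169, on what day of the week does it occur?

Doomsday rule: the anchor day for the 2100s is Sunday. For year 69: 69÷12 = 5 r 9, and 9÷4 = 2, so 5+9+2 = 16.
Sunday + 16 ≡ Tuesday — that's 2169's doomsday.
In March the doomsday date is Mar 14.
Mar 26 is 12 days after Mar 14; 12 mod 7 = 5, so Tuesday + 5 = Sunday.

Sunday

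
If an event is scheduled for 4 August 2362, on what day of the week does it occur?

Saturday

Doomsday rule: the anchor day for the 2300s is Wednesday. For year 62: 62÷12 = 5 r 2, and 2÷4 = 0, so 5+2+0 = 7.
Wednesday + 7 ≡ Wednesday — that's 2362's doomsday.
In August the doomsday date is Aug 8.
Aug 4 is 4 days before Aug 8; 4 mod 7 = 4, so Wednesday − 4 = Saturday.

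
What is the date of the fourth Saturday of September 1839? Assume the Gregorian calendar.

September 1, 1839 is a Sunday.
The first Saturday is therefore September 7 (6 days later).
The fourth Saturday is 7 + 3×7 = September 28.

September 28, 1839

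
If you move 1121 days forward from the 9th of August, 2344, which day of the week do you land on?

Thursday

First find the weekday of Aug 9, 2344. Doomsday rule: the anchor day for the 2300s is Wednesday. For year 44: 44÷12 = 3 r 8, and 8÷4 = 2, so 3+8+2 = 13.
Wednesday + 13 ≡ Tuesday — that's 2344's doomsday.
In August the doomsday date is Aug 8.
Aug 9 is 1 day after Aug 8; 1 mod 7 = 1, so Tuesday + 1 = Wednesday.
1121 mod 7 = 1, so 1121 days after a Wednesday is Wednesday + 1 = Thursday.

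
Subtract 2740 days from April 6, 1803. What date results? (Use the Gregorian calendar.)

−365 (one year) → Apr 6, 1802 (2375 left).
−365 (one year) → Apr 6, 1801 (2010 left).
−365 (one year) → Apr 6, 1800 (1645 left).
−365 (one year) → Apr 6, 1799 (1280 left).
−365 (one year) → Apr 6, 1798 (915 left).
−365 (one year) → Apr 6, 1797 (550 left).
−365 (one year) → Apr 6, 1796 (185 left).
−6 → Mar 31, 1796 (end of Mar, 31 days; 179 left).
−31 → Feb 29, 1796 (end of Feb, 29 days; 148 left).
−29 → Jan 31, 1796 (end of Jan, 31 days; 119 left).
−31 → Dec 31, 1795 (end of Dec, 31 days; 88 left).
−31 → Nov 30, 1795 (end of Nov, 30 days; 57 left).
−30 → Oct 31, 1795 (end of Oct, 31 days; 27 left).
−27 → Oct 4, 1795.

October 4, 1795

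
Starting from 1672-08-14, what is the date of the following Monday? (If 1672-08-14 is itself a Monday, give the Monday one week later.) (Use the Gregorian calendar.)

Aug 14, 1672 is a Sunday.
From Sunday to the next Monday is 1 day.
Aug 14, 1672 + 1 = Aug 15, 1672.

August 15, 1672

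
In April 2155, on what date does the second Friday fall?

April 11, 2155

April 1, 2155 is a Tuesday.
The first Friday is therefore April 4 (3 days later).
The second Friday is 4 + 1×7 = April 11.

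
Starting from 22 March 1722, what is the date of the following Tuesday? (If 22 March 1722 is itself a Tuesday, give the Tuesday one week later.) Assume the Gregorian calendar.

Mar 22, 1722 is a Sunday.
From Sunday to the next Tuesday is 2 days.
Mar 22, 1722 + 2 = Mar 24, 1722.

March 24, 1722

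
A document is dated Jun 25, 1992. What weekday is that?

Thursday

Doomsday rule: the anchor day for the 1900s is Wednesday. For year 92: 92÷12 = 7 r 8, and 8÷4 = 2, so 7+8+2 = 17.
Wednesday + 17 ≡ Saturday — that's 1992's doomsday.
In June the doomsday date is Jun 6.
Jun 25 is 19 days after Jun 6; 19 mod 7 = 5, so Saturday + 5 = Thursday.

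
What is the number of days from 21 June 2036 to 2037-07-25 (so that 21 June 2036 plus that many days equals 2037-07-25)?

399

Jun 21, 2036 → Jul 21, 2036: 30 days (June has 30).
Jul 21, 2036 → Aug 21, 2036: 31 days (July has 31).
Aug 21, 2036 → Sep 21, 2036: 31 days (August has 31).
Sep 21, 2036 → Oct 21, 2036: 30 days (September has 30).
Oct 21, 2036 → Nov 21, 2036: 31 days (October has 31).
Nov 21, 2036 → Dec 21, 2036: 30 days (November has 30).
Dec 21, 2036 → Jan 21, 2037: 31 days (December has 31).
Jan 21, 2037 → Feb 21, 2037: 31 days (January has 31).
Feb 21, 2037 → Mar 21, 2037: 28 days (February has 28).
Mar 21, 2037 → Apr 21, 2037: 31 days (March has 31).
Apr 21, 2037 → May 21, 2037: 30 days (April has 30).
May 21, 2037 → Jun 21, 2037: 31 days (May has 31).
Jun 21, 2037 → Jul 21, 2037: 30 days (June has 30).
Jul 21, 2037 → Jul 25, 2037: 4 days.
Total: 399 days.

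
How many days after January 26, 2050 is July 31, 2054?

Jan 26, 2050 → Jan 26, 2051: 365 days.
Jan 26, 2051 → Jan 26, 2052: 365 days.
Jan 26, 2052 → Jan 26, 2053: 366 days (Feb 29, 2052 is in that span).
Jan 26, 2053 → Jan 26, 2054: 365 days.
Jan 26, 2054 → Feb 26, 2054: 31 days (January has 31).
Feb 26, 2054 → Mar 26, 2054: 28 days (February has 28).
Mar 26, 2054 → Apr 26, 2054: 31 days (March has 31).
Apr 26, 2054 → May 26, 2054: 30 days (April has 30).
May 26, 2054 → Jun 26, 2054: 31 days (May has 31).
Jun 26, 2054 → Jul 26, 2054: 30 days (June has 30).
Jul 26, 2054 → Jul 31, 2054: 5 days.
Total: 1647 days.

1647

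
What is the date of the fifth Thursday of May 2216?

May 30, 2216

May 1, 2216 is a Wednesday.
The first Thursday is therefore May 2 (1 days later).
The fifth Thursday is 2 + 4×7 = May 30.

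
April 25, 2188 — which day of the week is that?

Friday

Doomsday rule: the anchor day for the 2100s is Sunday. For year 88: 88÷12 = 7 r 4, and 4÷4 = 1, so 7+4+1 = 12.
Sunday + 12 ≡ Friday — that's 2188's doomsday.
In April the doomsday date is Apr 4.
Apr 25 is 21 days after Apr 4; 21 mod 7 = 0, so Friday + 0 = Friday.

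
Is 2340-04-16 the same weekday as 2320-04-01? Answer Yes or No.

No

From Apr 1, 2320 to Apr 16, 2340 is 7320 days.
7320 mod 7 = 5, so they are different weekdays.
(Apr 1, 2320 is a Thursday; Apr 16, 2340 is a Tuesday.)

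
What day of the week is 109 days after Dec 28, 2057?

Tuesday

Dec 28, 2057 is a Friday.
109 mod 7 = 4, so 109 days after a Friday is Friday + 4 = Tuesday.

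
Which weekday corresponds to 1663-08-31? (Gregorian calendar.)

Doomsday rule: the anchor day for the 1600s is Tuesday. For year 63: 63÷12 = 5 r 3, and 3÷4 = 0, so 5+3+0 = 8.
Tuesday + 8 ≡ Wednesday — that's 1663's doomsday.
In August the doomsday date is Aug 8.
Aug 31 is 23 days after Aug 8; 23 mod 7 = 2, so Wednesday + 2 = Friday.

Friday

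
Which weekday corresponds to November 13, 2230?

Doomsday rule: the anchor day for the 2200s is Friday. For year 30: 30÷12 = 2 r 6, and 6÷4 = 1, so 2+6+1 = 9.
Friday + 9 ≡ Sunday — that's 2230's doomsday.
In November the doomsday date is Nov 7.
Nov 13 is 6 days after Nov 7; 6 mod 7 = 6, so Sunday + 6 = Saturday.

Saturday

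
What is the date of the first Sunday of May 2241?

May 1, 2241 is a Saturday.
The first Sunday is therefore May 2 (1 days later).

May 2, 2241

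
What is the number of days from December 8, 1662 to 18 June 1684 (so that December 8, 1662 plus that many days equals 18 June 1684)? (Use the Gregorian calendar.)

7863

Dec 8, 1662 → Dec 8, 1663: 365 days.
Dec 8, 1663 → Dec 8, 1664: 366 days (Feb 29, 1664 is in that span).
Dec 8, 1664 → Dec 8, 1665: 365 days.
Dec 8, 1665 → Dec 8, 1666: 365 days.
Dec 8, 1666 → Dec 8, 1667: 365 days.
Dec 8, 1667 → Dec 8, 1668: 366 days (Feb 29, 1668 is in that span).
Dec 8, 1668 → Dec 8, 1669: 365 days.
Dec 8, 1669 → Dec 8, 1670: 365 days.
Dec 8, 1670 → Dec 8, 1671: 365 days.
Dec 8, 1671 → Dec 8, 1672: 366 days (Feb 29, 1672 is in that span).
Dec 8, 1672 → Dec 8, 1673: 365 days.
Dec 8, 1673 → Dec 8, 1674: 365 days.
Dec 8, 1674 → Dec 8, 1675: 365 days.
Dec 8, 1675 → Dec 8, 1676: 366 days (Feb 29, 1676 is in that span).
Dec 8, 1676 → Dec 8, 1677: 365 days.
Dec 8, 1677 → Dec 8, 1678: 365 days.
Dec 8, 1678 → Dec 8, 1679: 365 days.
Dec 8, 1679 → Dec 8, 1680: 366 days (Feb 29, 1680 is in that span).
Dec 8, 1680 → Dec 8, 1681: 365 days.
Dec 8, 1681 → Dec 8, 1682: 365 days.
Dec 8, 1682 → Dec 8, 1683: 365 days.
Dec 8, 1683 → Jan 8, 1684: 31 days (December has 31).
Jan 8, 1684 → Feb 8, 1684: 31 days (January has 31).
Feb 8, 1684 → Mar 8, 1684: 29 days (February has 29).
Mar 8, 1684 → Apr 8, 1684: 31 days (March has 31).
Apr 8, 1684 → May 8, 1684: 30 days (April has 30).
May 8, 1684 → Jun 8, 1684: 31 days (May has 31).
Jun 8, 1684 → Jun 18, 1684: 10 days.
Total: 7863 days.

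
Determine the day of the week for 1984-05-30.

Wednesday

Doomsday rule: the anchor day for the 1900s is Wednesday. For year 84: 84÷12 = 7 r 0, and 0÷4 = 0, so 7+0+0 = 7.
Wednesday + 7 ≡ Wednesday — that's 1984's doomsday.
In May the doomsday date is May 9.
May 30 is 21 days after May 9; 21 mod 7 = 0, so Wednesday + 0 = Wednesday.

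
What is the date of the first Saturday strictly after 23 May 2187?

May 26, 2187

May 23, 2187 is a Wednesday.
From Wednesday to the next Saturday is 3 days.
May 23, 2187 + 3 = May 26, 2187.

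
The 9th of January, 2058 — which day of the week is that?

Doomsday rule: the anchor day for the 2000s is Tuesday. For year 58: 58÷12 = 4 r 10, and 10÷4 = 2, so 4+10+2 = 16.
Tuesday + 16 ≡ Thursday — that's 2058's doomsday.
In January the doomsday date is Jan 3 (2058 is not a leap year).
Jan 9 is 6 days after Jan 3; 6 mod 7 = 6, so Thursday + 6 = Wednesday.

Wednesday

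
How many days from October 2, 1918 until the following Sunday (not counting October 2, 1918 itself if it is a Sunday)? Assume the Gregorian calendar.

Oct 2, 1918 is a Wednesday.
From Wednesday to the next Sunday is 4 days.

4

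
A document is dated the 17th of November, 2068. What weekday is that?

Doomsday rule: the anchor day for the 2000s is Tuesday. For year 68: 68÷12 = 5 r 8, and 8÷4 = 2, so 5+8+2 = 15.
Tuesday + 15 ≡ Wednesday — that's 2068's doomsday.
In November the doomsday date is Nov 7.
Nov 17 is 10 days after Nov 7; 10 mod 7 = 3, so Wednesday + 3 = Saturday.

Saturday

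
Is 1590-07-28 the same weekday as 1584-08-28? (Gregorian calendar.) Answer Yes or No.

No

From Aug 28, 1584 to Jul 28, 1590 is 2160 days.
2160 mod 7 = 4, so they are different weekdays.
(Aug 28, 1584 is a Tuesday; Jul 28, 1590 is a Saturday.)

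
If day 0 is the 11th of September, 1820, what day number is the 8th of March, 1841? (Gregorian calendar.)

Sep 11, 1820 → Sep 11, 1821: 365 days.
Sep 11, 1821 → Sep 11, 1822: 365 days.
Sep 11, 1822 → Sep 11, 1823: 365 days.
Sep 11, 1823 → Sep 11, 1824: 366 days (Feb 29, 1824 is in that span).
Sep 11, 1824 → Sep 11, 1825: 365 days.
Sep 11, 1825 → Sep 11, 1826: 365 days.
Sep 11, 1826 → Sep 11, 1827: 365 days.
Sep 11, 1827 → Sep 11, 1828: 366 days (Feb 29, 1828 is in that span).
Sep 11, 1828 → Sep 11, 1829: 365 days.
Sep 11, 1829 → Sep 11, 1830: 365 days.
Sep 11, 1830 → Sep 11, 1831: 365 days.
Sep 11, 1831 → Sep 11, 1832: 366 days (Feb 29, 1832 is in that span).
Sep 11, 1832 → Sep 11, 1833: 365 days.
Sep 11, 1833 → Sep 11, 1834: 365 days.
Sep 11, 1834 → Sep 11, 1835: 365 days.
Sep 11, 1835 → Sep 11, 1836: 366 days (Feb 29, 1836 is in that span).
Sep 11, 1836 → Sep 11, 1837: 365 days.
Sep 11, 1837 → Sep 11, 1838: 365 days.
Sep 11, 1838 → Sep 11, 1839: 365 days.
Sep 11, 1839 → Sep 11, 1840: 366 days (Feb 29, 1840 is in that span).
Sep 11, 1840 → Oct 11, 1840: 30 days (September has 30).
Oct 11, 1840 → Nov 11, 1840: 31 days (October has 31).
Nov 11, 1840 → Dec 11, 1840: 30 days (November has 30).
Dec 11, 1840 → Jan 11, 1841: 31 days (December has 31).
Jan 11, 1841 → Feb 11, 1841: 31 days (January has 31).
Feb 11, 1841 → Mar 8, 1841: 25 days.
Total: 7483 days.

7483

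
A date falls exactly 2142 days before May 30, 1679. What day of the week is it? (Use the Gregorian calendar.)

May 30, 1679 is a Tuesday.
2142 mod 7 = 0, so 2142 days before a Tuesday is Tuesday − 0 = Tuesday.

Tuesday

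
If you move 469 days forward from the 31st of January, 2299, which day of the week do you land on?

Jan 31, 2299 is a Tuesday.
469 mod 7 = 0, so 469 days after a Tuesday is Tuesday + 0 = Tuesday.

Tuesday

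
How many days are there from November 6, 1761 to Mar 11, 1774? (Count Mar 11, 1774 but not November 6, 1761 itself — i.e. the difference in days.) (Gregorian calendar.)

Nov 6, 1761 → Nov 6, 1762: 365 days.
Nov 6, 1762 → Nov 6, 1763: 365 days.
Nov 6, 1763 → Nov 6, 1764: 366 days (Feb 29, 1764 is in that span).
Nov 6, 1764 → Nov 6, 1765: 365 days.
Nov 6, 1765 → Nov 6, 1766: 365 days.
Nov 6, 1766 → Nov 6, 1767: 365 days.
Nov 6, 1767 → Nov 6, 1768: 366 days (Feb 29, 1768 is in that span).
Nov 6, 1768 → Nov 6, 1769: 365 days.
Nov 6, 1769 → Nov 6, 1770: 365 days.
Nov 6, 1770 → Nov 6, 1771: 365 days.
Nov 6, 1771 → Nov 6, 1772: 366 days (Feb 29, 1772 is in that span).
Nov 6, 1772 → Nov 6, 1773: 365 days.
Nov 6, 1773 → Dec 6, 1773: 30 days (November has 30).
Dec 6, 1773 → Jan 6, 1774: 31 days (December has 31).
Jan 6, 1774 → Feb 6, 1774: 31 days (January has 31).
Feb 6, 1774 → Mar 6, 1774: 28 days (February has 28).
Mar 6, 1774 → Mar 11, 1774: 5 days.
Total: 4508 days.

4508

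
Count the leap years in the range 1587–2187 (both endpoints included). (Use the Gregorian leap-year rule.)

Multiples of 4 in [1587,2187]: 150.
Of those, multiples of 100: 6 (not leap unless ÷400).
Multiples of 400: 2.
Leap years = 150 − 6 + 2 = 146.

146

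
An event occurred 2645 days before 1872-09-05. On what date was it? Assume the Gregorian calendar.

−366 (one year; includes Feb 29, 1872) → Sep 5, 1871 (2279 left).
−365 (one year) → Sep 5, 1870 (1914 left).
−365 (one year) → Sep 5, 1869 (1549 left).
−365 (one year) → Sep 5, 1868 (1184 left).
−366 (one year; includes Feb 29, 1868) → Sep 5, 1867 (818 left).
−365 (one year) → Sep 5, 1866 (453 left).
−365 (one year) → Sep 5, 1865 (88 left).
−5 → Aug 31, 1865 (end of Aug, 31 days; 83 left).
−31 → Jul 31, 1865 (end of Jul, 31 days; 52 left).
−31 → Jun 30, 1865 (end of Jun, 30 days; 21 left).
−21 → Jun 9, 1865.

June 9, 1865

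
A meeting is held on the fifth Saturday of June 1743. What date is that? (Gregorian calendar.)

June 29, 1743

June 1, 1743 is a Saturday.
The first Saturday is therefore June 1 (same day).
The fifth Saturday is 1 + 4×7 = June 29.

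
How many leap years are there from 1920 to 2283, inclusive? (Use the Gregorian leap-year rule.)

Multiples of 4 in [1920,2283]: 91.
Of those, multiples of 100: 3 (not leap unless ÷400).
Multiples of 400: 1.
Leap years = 91 − 3 + 1 = 89.

89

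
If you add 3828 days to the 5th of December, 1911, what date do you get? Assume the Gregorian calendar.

+366 (one year; includes Feb 29, 1912) → Dec 5, 1912 (3462 left).
+365 (one year) → Dec 5, 1913 (3097 left).
+365 (one year) → Dec 5, 1914 (2732 left).
+365 (one year) → Dec 5, 1915 (2367 left).
+366 (one year; includes Feb 29, 1916) → Dec 5, 1916 (2001 left).
+365 (one year) → Dec 5, 1917 (1636 left).
+365 (one year) → Dec 5, 1918 (1271 left).
+365 (one year) → Dec 5, 1919 (906 left).
+366 (one year; includes Feb 29, 1920) → Dec 5, 1920 (540 left).
+365 (one year) → Dec 5, 1921 (175 left).
Dec has 31 days: +27 → Jan 1, 1922 (148 left).
Jan has 31 days: +31 → Feb 1, 1922 (117 left).
Feb has 28 days: +28 → Mar 1, 1922 (89 left).
Mar has 31 days: +31 → Apr 1, 1922 (58 left).
Apr has 30 days: +30 → May 1, 1922 (28 left).
+28 → May 29, 1922.

May 29, 1922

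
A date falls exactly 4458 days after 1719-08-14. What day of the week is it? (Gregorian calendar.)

Aug 14, 1719 is a Monday.
4458 mod 7 = 6, so 4458 days after a Monday is Monday + 6 = Sunday.

Sunday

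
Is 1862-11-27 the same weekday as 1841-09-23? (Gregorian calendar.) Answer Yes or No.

From Sep 23, 1841 to Nov 27, 1862 is 7735 days.
7735 mod 7 = 0, so they are the same weekday.
(Sep 23, 1841 is a Thursday; Nov 27, 1862 is a Thursday.)

Yes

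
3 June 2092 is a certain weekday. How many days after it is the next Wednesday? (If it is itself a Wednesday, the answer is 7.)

1

Jun 3, 2092 is a Tuesday.
From Tuesday to the next Wednesday is 1 day.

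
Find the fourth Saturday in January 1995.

January 28, 1995

January 1, 1995 is a Sunday.
The first Saturday is therefore January 7 (6 days later).
The fourth Saturday is 7 + 3×7 = January 28.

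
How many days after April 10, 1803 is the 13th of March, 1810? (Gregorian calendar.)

2529

Apr 10, 1803 → Apr 10, 1804: 366 days (Feb 29, 1804 is in that span).
Apr 10, 1804 → Apr 10, 1805: 365 days.
Apr 10, 1805 → Apr 10, 1806: 365 days.
Apr 10, 1806 → Apr 10, 1807: 365 days.
Apr 10, 1807 → Apr 10, 1808: 366 days (Feb 29, 1808 is in that span).
Apr 10, 1808 → Apr 10, 1809: 365 days.
Apr 10, 1809 → May 10, 1809: 30 days (April has 30).
May 10, 1809 → Jun 10, 1809: 31 days (May has 31).
Jun 10, 1809 → Jul 10, 1809: 30 days (June has 30).
Jul 10, 1809 → Aug 10, 1809: 31 days (July has 31).
Aug 10, 1809 → Sep 10, 1809: 31 days (August has 31).
Sep 10, 1809 → Oct 10, 1809: 30 days (September has 30).
Oct 10, 1809 → Nov 10, 1809: 31 days (October has 31).
Nov 10, 1809 → Dec 10, 1809: 30 days (November has 30).
Dec 10, 1809 → Jan 10, 1810: 31 days (December has 31).
Jan 10, 1810 → Feb 10, 1810: 31 days (January has 31).
Feb 10, 1810 → Mar 10, 1810: 28 days (February has 28).
Mar 10, 1810 → Mar 13, 1810: 3 days.
Total: 2529 days.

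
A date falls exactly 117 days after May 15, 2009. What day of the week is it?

First find the weekday of May 15, 2009. Doomsday rule: the anchor day for the 2000s is Tuesday. For year 09: 9÷12 = 0 r 9, and 9÷4 = 2, so 0+9+2 = 11.
Tuesday + 11 ≡ Saturday — that's 2009's doomsday.
In May the doomsday date is May 9.
May 15 is 6 days after May 9; 6 mod 7 = 6, so Saturday + 6 = Friday.
117 mod 7 = 5, so 117 days after a Friday is Friday + 5 = Wednesday.

Wednesday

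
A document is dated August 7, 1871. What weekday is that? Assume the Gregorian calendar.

Monday

Doomsday rule: the anchor day for the 1800s is Friday. For year 71: 71÷12 = 5 r 11, and 11÷4 = 2, so 5+11+2 = 18.
Friday + 18 ≡ Tuesday — that's 1871's doomsday.
In August the doomsday date is Aug 8.
Aug 7 is 1 day before Aug 8; 1 mod 7 = 1, so Tuesday − 1 = Monday.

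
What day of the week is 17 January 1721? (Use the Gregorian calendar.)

Friday

Doomsday rule: the anchor day for the 1700s is Sunday. For year 21: 21÷12 = 1 r 9, and 9÷4 = 2, so 1+9+2 = 12.
Sunday + 12 ≡ Friday — that's 1721's doomsday.
In January the doomsday date is Jan 3 (1721 is not a leap year).
Jan 17 is 14 days after Jan 3; 14 mod 7 = 0, so Friday + 0 = Friday.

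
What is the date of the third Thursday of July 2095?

July 1, 2095 is a Friday.
The first Thursday is therefore July 7 (6 days later).
The third Thursday is 7 + 2×7 = July 21.

July 21, 2095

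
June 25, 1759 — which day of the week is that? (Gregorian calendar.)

Doomsday rule: the anchor day for the 1700s is Sunday. For year 59: 59÷12 = 4 r 11, and 11÷4 = 2, so 4+11+2 = 17.
Sunday + 17 ≡ Wednesday — that's 1759's doomsday.
In June the doomsday date is Jun 6.
Jun 25 is 19 days after Jun 6; 19 mod 7 = 5, so Wednesday + 5 = Monday.

Monday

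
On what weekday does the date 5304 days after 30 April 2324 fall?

Monday

Apr 30, 2324 is a Wednesday.
5304 mod 7 = 5, so 5304 days after a Wednesday is Wednesday + 5 = Monday.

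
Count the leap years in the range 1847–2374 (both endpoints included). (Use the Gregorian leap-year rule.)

Multiples of 4 in [1847,2374]: 132.
Of those, multiples of 100: 5 (not leap unless ÷400).
Multiples of 400: 1.
Leap years = 132 − 5 + 1 = 128.

128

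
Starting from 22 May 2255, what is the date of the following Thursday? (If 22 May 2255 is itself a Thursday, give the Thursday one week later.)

May 22, 2255 is a Tuesday.
From Tuesday to the next Thursday is 2 days.
May 22, 2255 + 2 = May 24, 2255.

May 24, 2255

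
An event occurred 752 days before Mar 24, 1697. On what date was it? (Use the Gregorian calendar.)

−365 (one year) → Mar 24, 1696 (387 left).
−24 → Feb 29, 1696 (end of Feb, 29 days; 363 left).
−29 → Jan 31, 1696 (end of Jan, 31 days; 334 left).
−31 → Dec 31, 1695 (end of Dec, 31 days; 303 left).
−31 → Nov 30, 1695 (end of Nov, 30 days; 272 left).
−30 → Oct 31, 1695 (end of Oct, 31 days; 242 left).
−31 → Sep 30, 1695 (end of Sep, 30 days; 211 left).
−30 → Aug 31, 1695 (end of Aug, 31 days; 181 left).
−31 → Jul 31, 1695 (end of Jul, 31 days; 150 left).
−31 → Jun 30, 1695 (end of Jun, 30 days; 119 left).
−30 → May 31, 1695 (end of May, 31 days; 89 left).
−31 → Apr 30, 1695 (end of Apr, 30 days; 58 left).
−30 → Mar 31, 1695 (end of Mar, 31 days; 28 left).
−28 → Mar 3, 1695.

March 3, 1695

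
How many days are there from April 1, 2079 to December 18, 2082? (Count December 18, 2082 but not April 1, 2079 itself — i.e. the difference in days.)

Apr 1, 2079 → Apr 1, 2080: 366 days (Feb 29, 2080 is in that span).
Apr 1, 2080 → Apr 1, 2081: 365 days.
Apr 1, 2081 → Apr 1, 2082: 365 days.
Apr 1, 2082 → May 1, 2082: 30 days (April has 30).
May 1, 2082 → Jun 1, 2082: 31 days (May has 31).
Jun 1, 2082 → Jul 1, 2082: 30 days (June has 30).
Jul 1, 2082 → Aug 1, 2082: 31 days (July has 31).
Aug 1, 2082 → Sep 1, 2082: 31 days (August has 31).
Sep 1, 2082 → Oct 1, 2082: 30 days (September has 30).
Oct 1, 2082 → Nov 1, 2082: 31 days (October has 31).
Nov 1, 2082 → Dec 1, 2082: 30 days (November has 30).
Dec 1, 2082 → Dec 18, 2082: 17 days.
Total: 1357 days.

1357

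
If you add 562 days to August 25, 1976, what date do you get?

+365 (one year) → Aug 25, 1977 (197 left).
Aug has 31 days: +7 → Sep 1, 1977 (190 left).
Sep has 30 days: +30 → Oct 1, 1977 (160 left).
Oct has 31 days: +31 → Nov 1, 1977 (129 left).
Nov has 30 days: +30 → Dec 1, 1977 (99 left).
Dec has 31 days: +31 → Jan 1, 1978 (68 left).
Jan has 31 days: +31 → Feb 1, 1978 (37 left).
Feb has 28 days: +28 → Mar 1, 1978 (9 left).
+9 → Mar 10, 1978.

March 10, 1978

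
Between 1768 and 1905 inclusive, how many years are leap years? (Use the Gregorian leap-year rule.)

Multiples of 4 in [1768,1905]: 35.
Of those, multiples of 100: 2 (not leap unless ÷400).
Multiples of 400: 0.
Leap years = 35 − 2 + 0 = 33.

33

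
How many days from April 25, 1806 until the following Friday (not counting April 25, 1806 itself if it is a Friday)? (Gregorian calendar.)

7

Apr 25, 1806 is a Friday.
From Friday to the next Friday is 7 days.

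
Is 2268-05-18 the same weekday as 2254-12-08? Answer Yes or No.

No

From Dec 8, 2254 to May 18, 2268 is 4910 days.
4910 mod 7 = 3, so they are different weekdays.
(Dec 8, 2254 is a Friday; May 18, 2268 is a Monday.)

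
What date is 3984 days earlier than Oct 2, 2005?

−365 (one year) → Oct 2, 2004 (3619 left).
−366 (one year; includes Feb 29, 2004) → Oct 2, 2003 (3253 left).
−365 (one year) → Oct 2, 2002 (2888 left).
−365 (one year) → Oct 2, 2001 (2523 left).
−365 (one year) → Oct 2, 2000 (2158 left).
−366 (one year; includes Feb 29, 2000) → Oct 2, 1999 (1792 left).
−365 (one year) → Oct 2, 1998 (1427 left).
−365 (one year) → Oct 2, 1997 (1062 left).
−365 (one year) → Oct 2, 1996 (697 left).
−366 (one year; includes Feb 29, 1996) → Oct 2, 1995 (331 left).
−2 → Sep 30, 1995 (end of Sep, 30 days; 329 left).
−30 → Aug 31, 1995 (end of Aug, 31 days; 299 left).
−31 → Jul 31, 1995 (end of Jul, 31 days; 268 left).
−31 → Jun 30, 1995 (end of Jun, 30 days; 237 left).
−30 → May 31, 1995 (end of May, 31 days; 207 left).
−31 → Apr 30, 1995 (end of Apr, 30 days; 176 left).
−30 → Mar 31, 1995 (end of Mar, 31 days; 146 left).
−31 → Feb 28, 1995 (end of Feb, 28 days; 115 left).
−28 → Jan 31, 1995 (end of Jan, 31 days; 87 left).
−31 → Dec 31, 1994 (end of Dec, 31 days; 56 left).
−31 → Nov 30, 1994 (end of Nov, 30 days; 25 left).
−25 → Nov 5, 1994.

November 5, 1994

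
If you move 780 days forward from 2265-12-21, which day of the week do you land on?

First find the weekday of Dec 21, 2265. Doomsday rule: the anchor day for the 2200s is Friday. For year 65: 65÷12 = 5 r 5, and 5÷4 = 1, so 5+5+1 = 11.
Friday + 11 ≡ Tuesday — that's 2265's doomsday.
In December the doomsday date is Dec 12.
Dec 21 is 9 days after Dec 12; 9 mod 7 = 2, so Tuesday + 2 = Thursday.
780 mod 7 = 3, so 780 days after a Thursday is Thursday + 3 = Sunday.

Sunday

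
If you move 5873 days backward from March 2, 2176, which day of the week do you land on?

Mar 2, 2176 is a Saturday.
5873 mod 7 = 0, so 5873 days before a Saturday is Saturday − 0 = Saturday.

Saturday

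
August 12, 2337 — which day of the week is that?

Thursday

Doomsday rule: the anchor day for the 2300s is Wednesday. For year 37: 37÷12 = 3 r 1, and 1÷4 = 0, so 3+1+0 = 4.
Wednesday + 4 ≡ Sunday — that's 2337's doomsday.
In August the doomsday date is Aug 8.
Aug 12 is 4 days after Aug 8; 4 mod 7 = 4, so Sunday + 4 = Thursday.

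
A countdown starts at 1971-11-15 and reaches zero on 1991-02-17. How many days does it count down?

7034

Nov 15, 1971 → Nov 15, 1972: 366 days (Feb 29, 1972 is in that span).
Nov 15, 1972 → Nov 15, 1973: 365 days.
Nov 15, 1973 → Nov 15, 1974: 365 days.
Nov 15, 1974 → Nov 15, 1975: 365 days.
Nov 15, 1975 → Nov 15, 1976: 366 days (Feb 29, 1976 is in that span).
Nov 15, 1976 → Nov 15, 1977: 365 days.
Nov 15, 1977 → Nov 15, 1978: 365 days.
Nov 15, 1978 → Nov 15, 1979: 365 days.
Nov 15, 1979 → Nov 15, 1980: 366 days (Feb 29, 1980 is in that span).
Nov 15, 1980 → Nov 15, 1981: 365 days.
Nov 15, 1981 → Nov 15, 1982: 365 days.
Nov 15, 1982 → Nov 15, 1983: 365 days.
Nov 15, 1983 → Nov 15, 1984: 366 days (Feb 29, 1984 is in that span).
Nov 15, 1984 → Nov 15, 1985: 365 days.
Nov 15, 1985 → Nov 15, 1986: 365 days.
Nov 15, 1986 → Nov 15, 1987: 365 days.
Nov 15, 1987 → Nov 15, 1988: 366 days (Feb 29, 1988 is in that span).
Nov 15, 1988 → Nov 15, 1989: 365 days.
Nov 15, 1989 → Nov 15, 1990: 365 days.
Nov 15, 1990 → Dec 15, 1990: 30 days (November has 30).
Dec 15, 1990 → Jan 15, 1991: 31 days (December has 31).
Jan 15, 1991 → Feb 15, 1991: 31 days (January has 31).
Feb 15, 1991 → Feb 17, 1991: 2 days.
Total: 7034 days.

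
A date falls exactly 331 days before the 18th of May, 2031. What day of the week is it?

May 18, 2031 is a Sunday.
331 mod 7 = 2, so 331 days before a Sunday is Sunday − 2 = Friday.

Friday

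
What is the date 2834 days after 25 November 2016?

August 29, 2024

+365 (one year) → Nov 25, 2017 (2469 left).
+365 (one year) → Nov 25, 2018 (2104 left).
+365 (one year) → Nov 25, 2019 (1739 left).
+366 (one year; includes Feb 29, 2020) → Nov 25, 2020 (1373 left).
+365 (one year) → Nov 25, 2021 (1008 left).
+365 (one year) → Nov 25, 2022 (643 left).
+365 (one year) → Nov 25, 2023 (278 left).
Nov has 30 days: +6 → Dec 1, 2023 (272 left).
Dec has 31 days: +31 → Jan 1, 2024 (241 left).
Jan has 31 days: +31 → Feb 1, 2024 (210 left).
Feb has 29 days: +29 → Mar 1, 2024 (181 left).
Mar has 31 days: +31 → Apr 1, 2024 (150 left).
Apr has 30 days: +30 → May 1, 2024 (120 left).
May has 31 days: +31 → Jun 1, 2024 (89 left).
Jun has 30 days: +30 → Jul 1, 2024 (59 left).
Jul has 31 days: +31 → Aug 1, 2024 (28 left).
+28 → Aug 29, 2024.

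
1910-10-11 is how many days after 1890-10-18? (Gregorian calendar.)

Oct 18, 1890 → Oct 18, 1891: 365 days.
Oct 18, 1891 → Oct 18, 1892: 366 days (Feb 29, 1892 is in that span).
Oct 18, 1892 → Oct 18, 1893: 365 days.
Oct 18, 1893 → Oct 18, 1894: 365 days.
Oct 18, 1894 → Oct 18, 1895: 365 days.
Oct 18, 1895 → Oct 18, 1896: 366 days (Feb 29, 1896 is in that span).
Oct 18, 1896 → Oct 18, 1897: 365 days.
Oct 18, 1897 → Oct 18, 1898: 365 days.
Oct 18, 1898 → Oct 18, 1899: 365 days.
Oct 18, 1899 → Oct 18, 1900: 365 days.
Oct 18, 1900 → Oct 18, 1901: 365 days.
Oct 18, 1901 → Oct 18, 1902: 365 days.
Oct 18, 1902 → Oct 18, 1903: 365 days.
Oct 18, 1903 → Oct 18, 1904: 366 days (Feb 29, 1904 is in that span).
Oct 18, 1904 → Oct 18, 1905: 365 days.
Oct 18, 1905 → Oct 18, 1906: 365 days.
Oct 18, 1906 → Oct 18, 1907: 365 days.
Oct 18, 1907 → Oct 18, 1908: 366 days (Feb 29, 1908 is in that span).
Oct 18, 1908 → Oct 18, 1909: 365 days.
Oct 18, 1909 → Nov 18, 1909: 31 days (October has 31).
Nov 18, 1909 → Dec 18, 1909: 30 days (November has 30).
Dec 18, 1909 → Jan 18, 1910: 31 days (December has 31).
Jan 18, 1910 → Feb 18, 1910: 31 days (January has 31).
Feb 18, 1910 → Mar 18, 1910: 28 days (February has 28).
Mar 18, 1910 → Apr 18, 1910: 31 days (March has 31).
Apr 18, 1910 → May 18, 1910: 30 days (April has 30).
May 18, 1910 → Jun 18, 1910: 31 days (May has 31).
Jun 18, 1910 → Jul 18, 1910: 30 days (June has 30).
Jul 18, 1910 → Aug 18, 1910: 31 days (July has 31).
Aug 18, 1910 → Sep 18, 1910: 31 days (August has 31).
Sep 18, 1910 → Oct 11, 1910: 23 days.
Total: 7297 days.

7297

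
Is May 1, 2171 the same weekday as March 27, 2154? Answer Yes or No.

From Mar 27, 2154 to May 1, 2171 is 6244 days.
6244 mod 7 = 0, so they are the same weekday.
(Mar 27, 2154 is a Wednesday; May 1, 2171 is a Wednesday.)

Yes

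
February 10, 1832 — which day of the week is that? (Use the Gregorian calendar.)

January 1, 1832 is a Sunday.
Jan 1, 1832 → Feb 1, 1832: 31 days (January has 31).
Feb 1, 1832 → Feb 10, 1832: 9 days.
Total: 40 days.
40 mod 7 = 5, so Sunday + 5 = Friday.

Friday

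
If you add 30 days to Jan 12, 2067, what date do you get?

Jan has 31 days: +20 → Feb 1, 2067 (10 left).
+10 → Feb 11, 2067.

February 11, 2067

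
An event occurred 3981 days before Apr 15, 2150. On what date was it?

May 22, 2139

−365 (one year) → Apr 15, 2149 (3616 left).
−365 (one year) → Apr 15, 2148 (3251 left).
−366 (one year; includes Feb 29, 2148) → Apr 15, 2147 (2885 left).
−365 (one year) → Apr 15, 2146 (2520 left).
−365 (one year) → Apr 15, 2145 (2155 left).
−365 (one year) → Apr 15, 2144 (1790 left).
−366 (one year; includes Feb 29, 2144) → Apr 15, 2143 (1424 left).
−365 (one year) → Apr 15, 2142 (1059 left).
−365 (one year) → Apr 15, 2141 (694 left).
−365 (one year) → Apr 15, 2140 (329 left).
−15 → Mar 31, 2140 (end of Mar, 31 days; 314 left).
−31 → Feb 29, 2140 (end of Feb, 29 days; 283 left).
−29 → Jan 31, 2140 (end of Jan, 31 days; 254 left).
−31 → Dec 31, 2139 (end of Dec, 31 days; 223 left).
−31 → Nov 30, 2139 (end of Nov, 30 days; 192 left).
−30 → Oct 31, 2139 (end of Oct, 31 days; 162 left).
−31 → Sep 30, 2139 (end of Sep, 30 days; 131 left).
−30 → Aug 31, 2139 (end of Aug, 31 days; 101 left).
−31 → Jul 31, 2139 (end of Jul, 31 days; 70 left).
−31 → Jun 30, 2139 (end of Jun, 30 days; 39 left).
−30 → May 31, 2139 (end of May, 31 days; 9 left).
−9 → May 22, 2139.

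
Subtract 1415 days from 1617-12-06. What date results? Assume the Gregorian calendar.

−365 (one year) → Dec 6, 1616 (1050 left).
−366 (one year; includes Feb 29, 1616) → Dec 6, 1615 (684 left).
−365 (one year) → Dec 6, 1614 (319 left).
−6 → Nov 30, 1614 (end of Nov, 30 days; 313 left).
−30 → Oct 31, 1614 (end of Oct, 31 days; 283 left).
−31 → Sep 30, 1614 (end of Sep, 30 days; 252 left).
−30 → Aug 31, 1614 (end of Aug, 31 days; 222 left).
−31 → Jul 31, 1614 (end of Jul, 31 days; 191 left).
−31 → Jun 30, 1614 (end of Jun, 30 days; 160 left).
−30 → May 31, 1614 (end of May, 31 days; 130 left).
−31 → Apr 30, 1614 (end of Apr, 30 days; 99 left).
−30 → Mar 31, 1614 (end of Mar, 31 days; 69 left).
−31 → Feb 28, 1614 (end of Feb, 28 days; 38 left).
−28 → Jan 31, 1614 (end of Jan, 31 days; 10 left).
−10 → Jan 21, 1614.

January 21, 1614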